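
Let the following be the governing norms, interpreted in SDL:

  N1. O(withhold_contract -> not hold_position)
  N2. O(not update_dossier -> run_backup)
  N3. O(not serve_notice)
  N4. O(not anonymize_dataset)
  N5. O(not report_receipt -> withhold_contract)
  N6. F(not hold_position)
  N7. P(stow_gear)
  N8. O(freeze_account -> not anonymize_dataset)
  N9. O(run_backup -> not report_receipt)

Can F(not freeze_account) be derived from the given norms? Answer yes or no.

Premise 8 is O(freeze_account -> not anonymize_dataset); even if O(not anonymize_dataset) held, inferring O(freeze_account) would be affirming the consequent — invalid.
No other premise forces O(freeze_account). An ideal world satisfying every premise can still have not freeze_account true, so F(not freeze_account) is not derivable.

No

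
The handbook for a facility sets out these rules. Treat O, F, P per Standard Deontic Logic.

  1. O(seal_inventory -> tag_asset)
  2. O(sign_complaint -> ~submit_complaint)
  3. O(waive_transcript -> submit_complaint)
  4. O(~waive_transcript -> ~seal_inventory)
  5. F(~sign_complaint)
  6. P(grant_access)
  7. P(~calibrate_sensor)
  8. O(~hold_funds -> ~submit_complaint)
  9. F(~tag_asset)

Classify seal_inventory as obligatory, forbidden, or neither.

Premise 5 is F(~sign_complaint), i.e. O(sign_complaint).
From O(sign_complaint) and premise 2, O(sign_complaint -> ~submit_complaint), we obtain O(~submit_complaint).
Premise 3 is O(waive_transcript -> submit_complaint); contrapositively O(~submit_complaint -> ~waive_transcript). Since O(~submit_complaint) holds, K gives O(~waive_transcript).
Premise 4 is O(~waive_transcript -> ~seal_inventory); since O(~waive_transcript), deontic closure gives O(~seal_inventory).
Premises 1, 6, 7, 8, 9 do not contribute to this derivation.
Thus O(~seal_inventory), which is F(seal_inventory): seal_inventory is forbidden.

Forbidden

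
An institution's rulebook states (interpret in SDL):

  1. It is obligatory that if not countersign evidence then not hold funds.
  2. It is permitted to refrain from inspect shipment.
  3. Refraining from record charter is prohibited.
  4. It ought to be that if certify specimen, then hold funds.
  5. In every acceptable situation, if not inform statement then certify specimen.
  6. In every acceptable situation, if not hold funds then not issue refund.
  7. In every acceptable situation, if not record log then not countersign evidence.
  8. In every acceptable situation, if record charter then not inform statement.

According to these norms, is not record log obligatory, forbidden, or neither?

Premise 3 is F(¬record_charter), i.e. O(record_charter).
From O(record_charter) and premise 8, O(record_charter → ¬inform_statement), we obtain O(¬inform_statement).
Applying K to premise 5 (O(¬inform_statement → certify_specimen)) and O(¬inform_statement) yields O(certify_specimen).
With premise 4, O(certify_specimen → hold_funds), the K-axiom yields O(hold_funds).
Premise 1 is O(¬countersign_evidence → ¬hold_funds); contrapositively O(hold_funds → countersign_evidence). Since O(hold_funds) holds, K gives O(countersign_evidence).
Premise 7 is O(¬record_log → ¬countersign_evidence); contrapositively O(countersign_evidence → record_log). Since O(countersign_evidence) holds, K gives O(record_log).
Premises 2, 6 do not contribute to this derivation.
Thus O(record_log), which is F(¬record_log): ¬record_log is forbidden.

Forbidden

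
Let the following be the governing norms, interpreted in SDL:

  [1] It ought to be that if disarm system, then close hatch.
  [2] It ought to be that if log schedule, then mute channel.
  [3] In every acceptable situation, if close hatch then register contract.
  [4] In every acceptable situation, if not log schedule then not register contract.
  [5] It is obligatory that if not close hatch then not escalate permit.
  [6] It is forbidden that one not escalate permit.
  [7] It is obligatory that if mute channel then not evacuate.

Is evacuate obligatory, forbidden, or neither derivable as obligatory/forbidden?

Forbidden

Premise 6 is F(¬escalate_permit), i.e. O(escalate_permit).
The contrapositive of premise 5 (O(¬close_hatch → ¬escalate_permit)) is O(escalate_permit → close_hatch), and O(escalate_permit) is already established, so O(close_hatch).
Applying K to premise 3 (O(close_hatch → register_contract)) and O(close_hatch) yields O(register_contract).
Premise 4 is O(¬log_schedule → ¬register_contract); contrapositively O(register_contract → log_schedule). Since O(register_contract) holds, K gives O(log_schedule).
With premise 2, O(log_schedule → mute_channel), the K-axiom yields O(mute_channel).
With premise 7, O(mute_channel → ¬evacuate), the K-axiom yields O(¬evacuate).
Premise 1 does not contribute to this derivation.
Thus O(¬evacuate), which is F(evacuate): evacuate is forbidden.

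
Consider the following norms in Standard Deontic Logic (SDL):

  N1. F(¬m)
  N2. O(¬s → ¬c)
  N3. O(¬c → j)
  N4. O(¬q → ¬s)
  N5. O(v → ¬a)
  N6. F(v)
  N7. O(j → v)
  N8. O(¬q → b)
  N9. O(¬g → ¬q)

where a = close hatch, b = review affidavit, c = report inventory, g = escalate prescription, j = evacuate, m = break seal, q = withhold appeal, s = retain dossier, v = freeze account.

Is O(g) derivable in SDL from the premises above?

Yes

Premise 6, F(v), is equivalent to O(¬v).
Premise 7 is O(j → v); contrapositively O(¬v → ¬j). Since O(¬v) holds, K gives O(¬j).
Premise 3, O(¬c → j), contraposes to O(¬j → c); with O(¬j) we get O(c).
Premise 2 is O(¬s → ¬c); contrapositively O(c → s). Since O(c) holds, K gives O(s).
Premise 4 is O(¬q → ¬s); contrapositively O(s → q). Since O(s) holds, K gives O(q).
The contrapositive of premise 9 (O(¬g → ¬q)) is O(q → g), and O(q) is already established, so O(g).
Premises 1, 5, 8 do not contribute to this derivation.
So O(g) follows.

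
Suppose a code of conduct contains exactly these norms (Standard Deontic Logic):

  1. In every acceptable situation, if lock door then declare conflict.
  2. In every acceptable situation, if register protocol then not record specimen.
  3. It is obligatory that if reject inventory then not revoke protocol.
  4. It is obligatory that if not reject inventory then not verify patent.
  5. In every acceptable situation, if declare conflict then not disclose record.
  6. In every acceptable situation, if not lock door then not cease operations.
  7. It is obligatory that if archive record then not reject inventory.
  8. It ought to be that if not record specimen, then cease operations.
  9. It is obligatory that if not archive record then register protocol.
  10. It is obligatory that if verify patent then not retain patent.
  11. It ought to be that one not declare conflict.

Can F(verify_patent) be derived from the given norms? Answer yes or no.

From premise 11 we have O(¬declare_conflict).
Premise 1 is O(lock_door → declare_conflict); contrapositively O(¬declare_conflict → ¬lock_door). Since O(¬declare_conflict) holds, K gives O(¬lock_door).
Premise 6 is O(¬lock_door → ¬cease_operations); since O(¬lock_door), deontic closure gives O(¬cease_operations).
The contrapositive of premise 8 (O(¬record_specimen → cease_operations)) is O(¬cease_operations → record_specimen), and O(¬cease_operations) is already established, so O(record_specimen).
Premise 2, O(register_protocol → ¬record_specimen), contraposes to O(record_specimen → ¬register_protocol); with O(record_specimen) we get O(¬register_protocol).
Premise 9 is O(¬archive_record → register_protocol); contrapositively O(¬register_protocol → archive_record). Since O(¬register_protocol) holds, K gives O(archive_record).
Applying K to premise 7 (O(archive_record → ¬reject_inventory)) and O(archive_record) yields O(¬reject_inventory).
Premise 4 is O(¬reject_inventory → ¬verify_patent); since O(¬reject_inventory), deontic closure gives O(¬verify_patent).
Premises 3, 5, 10 do not contribute to this derivation.
So O(¬verify_patent) holds, i.e. F(verify_patent). The claim follows.

Yes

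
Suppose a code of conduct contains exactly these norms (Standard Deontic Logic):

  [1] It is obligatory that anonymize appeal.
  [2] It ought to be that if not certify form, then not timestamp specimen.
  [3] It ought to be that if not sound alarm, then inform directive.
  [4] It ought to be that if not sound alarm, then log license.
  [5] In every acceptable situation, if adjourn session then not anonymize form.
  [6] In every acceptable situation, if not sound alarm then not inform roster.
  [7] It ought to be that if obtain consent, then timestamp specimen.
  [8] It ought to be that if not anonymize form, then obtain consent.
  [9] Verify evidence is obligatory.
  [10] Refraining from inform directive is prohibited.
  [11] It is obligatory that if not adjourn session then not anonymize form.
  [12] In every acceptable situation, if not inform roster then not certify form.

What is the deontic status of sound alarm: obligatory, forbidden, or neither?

Obligatory

Premises 11 and 5 cover both cases: O(¬adjourn_session → ¬anonymize_form) and O(adjourn_session → ¬anonymize_form). Since ¬adjourn_session ∨ adjourn_session is a tautology, O(¬anonymize_form) follows.
With premise 8, O(¬anonymize_form → obtain_consent), the K-axiom yields O(obtain_consent).
Premise 7 is O(obtain_consent → timestamp_specimen); since O(obtain_consent), deontic closure gives O(timestamp_specimen).
Premise 2 is O(¬certify_form → ¬timestamp_specimen); contrapositively O(timestamp_specimen → certify_form). Since O(timestamp_specimen) holds, K gives O(certify_form).
Premise 12, O(¬inform_roster → ¬certify_form), contraposes to O(certify_form → inform_roster); with O(certify_form) we get O(inform_roster).
Premise 6, O(¬sound_alarm → ¬inform_roster), contraposes to O(inform_roster → sound_alarm); with O(inform_roster) we get O(sound_alarm).
Premises 1, 3, 4, 9, 10 do not contribute to this derivation.
Hence sound_alarm is obligatory.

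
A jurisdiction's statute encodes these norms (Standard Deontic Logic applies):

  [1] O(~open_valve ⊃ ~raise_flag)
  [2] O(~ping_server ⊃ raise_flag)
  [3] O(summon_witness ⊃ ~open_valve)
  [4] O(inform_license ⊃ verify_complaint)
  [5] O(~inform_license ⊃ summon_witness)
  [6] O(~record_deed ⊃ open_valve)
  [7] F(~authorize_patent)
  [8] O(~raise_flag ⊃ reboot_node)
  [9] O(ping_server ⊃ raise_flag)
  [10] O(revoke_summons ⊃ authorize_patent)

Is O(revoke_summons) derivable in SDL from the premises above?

Premise 10 is O(revoke_summons ⊃ authorize_patent); even if O(authorize_patent) held, inferring O(revoke_summons) would be affirming the consequent — invalid.
No other premise forces O(revoke_summons). An ideal world satisfying every premise can still have revoke_summons false, so O(revoke_summons) is not derivable.

No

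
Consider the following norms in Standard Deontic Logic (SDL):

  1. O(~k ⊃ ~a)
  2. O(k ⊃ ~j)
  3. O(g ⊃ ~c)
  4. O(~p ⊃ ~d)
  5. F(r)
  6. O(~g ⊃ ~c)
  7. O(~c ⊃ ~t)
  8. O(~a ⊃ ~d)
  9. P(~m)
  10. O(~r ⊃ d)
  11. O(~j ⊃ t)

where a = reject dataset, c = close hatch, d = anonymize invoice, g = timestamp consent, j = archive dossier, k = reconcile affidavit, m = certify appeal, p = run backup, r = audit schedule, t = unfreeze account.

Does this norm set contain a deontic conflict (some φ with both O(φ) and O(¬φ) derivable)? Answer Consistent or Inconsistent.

Inconsistent

By case analysis on g: premise 3 gives O(g ⊃ ~c) and premise 6 gives O(~g ⊃ ~c), so O(~c) either way.
With premise 7, O(~c ⊃ ~t), the K-axiom yields O(~t).
The contrapositive of premise 11 (O(~j ⊃ t)) is O(~t ⊃ j), and O(~t) is already established, so O(j).
The contrapositive of premise 2 (O(k ⊃ ~j)) is O(j ⊃ ~k), and O(j) is already established, so O(~k).
With premise 1, O(~k ⊃ ~a), the K-axiom yields O(~a).
Premise 8 is O(~a ⊃ ~d); since O(~a), deontic closure gives O(~d).
Premise 10, O(~r ⊃ d), contraposes to O(~d ⊃ r); with O(~d) we get O(r).
But premise 5, F(r), means O(~r).
We now have both O(r) and O(~r) — r is simultaneously obligatory and forbidden, violating the D-axiom.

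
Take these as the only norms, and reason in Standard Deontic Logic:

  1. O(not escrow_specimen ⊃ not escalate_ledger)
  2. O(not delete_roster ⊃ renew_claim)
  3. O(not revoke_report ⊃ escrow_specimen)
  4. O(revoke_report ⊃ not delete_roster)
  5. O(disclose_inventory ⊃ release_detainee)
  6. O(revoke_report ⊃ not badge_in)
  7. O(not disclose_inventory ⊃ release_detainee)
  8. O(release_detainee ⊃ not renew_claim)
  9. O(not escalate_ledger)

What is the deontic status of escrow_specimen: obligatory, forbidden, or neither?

Obligatory

By case analysis on not disclose_inventory: premise 7 gives O(not disclose_inventory ⊃ release_detainee) and premise 5 gives O(disclose_inventory ⊃ release_detainee), so O(release_detainee) either way.
With premise 8, O(release_detainee ⊃ not renew_claim), the K-axiom yields O(not renew_claim).
Premise 2, O(not delete_roster ⊃ renew_claim), contraposes to O(not renew_claim ⊃ delete_roster); with O(not renew_claim) we get O(delete_roster).
The contrapositive of premise 4 (O(revoke_report ⊃ not delete_roster)) is O(delete_roster ⊃ not revoke_report), and O(delete_roster) is already established, so O(not revoke_report).
From O(not revoke_report) and premise 3, O(not revoke_report ⊃ escrow_specimen), we obtain O(escrow_specimen).
Premises 1, 6, 9 do not contribute to this derivation.
Hence escrow_specimen is obligatory.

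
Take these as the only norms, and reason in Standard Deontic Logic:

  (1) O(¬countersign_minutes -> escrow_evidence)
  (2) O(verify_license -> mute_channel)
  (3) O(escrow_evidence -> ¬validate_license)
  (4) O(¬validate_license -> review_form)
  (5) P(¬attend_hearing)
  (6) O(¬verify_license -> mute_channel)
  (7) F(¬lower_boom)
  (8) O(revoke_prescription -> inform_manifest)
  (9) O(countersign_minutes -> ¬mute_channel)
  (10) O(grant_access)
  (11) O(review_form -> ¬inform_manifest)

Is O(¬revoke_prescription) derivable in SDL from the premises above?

Yes

By case analysis on verify_license: premise 2 gives O(verify_license -> mute_channel) and premise 6 gives O(¬verify_license -> mute_channel), so O(mute_channel) either way.
The contrapositive of premise 9 (O(countersign_minutes -> ¬mute_channel)) is O(mute_channel -> ¬countersign_minutes), and O(mute_channel) is already established, so O(¬countersign_minutes).
Premise 1 is O(¬countersign_minutes -> escrow_evidence); since O(¬countersign_minutes), deontic closure gives O(escrow_evidence).
Premise 3 is O(escrow_evidence -> ¬validate_license); since O(escrow_evidence), deontic closure gives O(¬validate_license).
With premise 4, O(¬validate_license -> review_form), the K-axiom yields O(review_form).
With premise 11, O(review_form -> ¬inform_manifest), the K-axiom yields O(¬inform_manifest).
Premise 8 is O(revoke_prescription -> inform_manifest); contrapositively O(¬inform_manifest -> ¬revoke_prescription). Since O(¬inform_manifest) holds, K gives O(¬revoke_prescription).
Premises 5, 7, 10 do not contribute to this derivation.
So O(¬revoke_prescription) follows.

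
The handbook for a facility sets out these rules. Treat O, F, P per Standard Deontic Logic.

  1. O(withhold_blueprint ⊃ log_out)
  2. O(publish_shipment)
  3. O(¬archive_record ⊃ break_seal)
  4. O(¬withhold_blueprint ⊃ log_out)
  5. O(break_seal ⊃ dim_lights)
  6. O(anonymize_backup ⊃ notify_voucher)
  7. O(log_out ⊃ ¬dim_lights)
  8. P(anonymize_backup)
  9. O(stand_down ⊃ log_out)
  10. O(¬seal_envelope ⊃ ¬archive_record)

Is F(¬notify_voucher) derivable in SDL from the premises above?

Premise 6 is O(anonymize_backup ⊃ notify_voucher), but O(anonymize_backup) is not derivable from the premises (the permission P(anonymize_backup) asserts only ¬O(¬anonymize_backup), not O(anonymize_backup)), so it does not yield O(notify_voucher).
No other premise forces O(notify_voucher). An ideal world satisfying every premise can still have ¬notify_voucher true, so F(¬notify_voucher) is not derivable.

No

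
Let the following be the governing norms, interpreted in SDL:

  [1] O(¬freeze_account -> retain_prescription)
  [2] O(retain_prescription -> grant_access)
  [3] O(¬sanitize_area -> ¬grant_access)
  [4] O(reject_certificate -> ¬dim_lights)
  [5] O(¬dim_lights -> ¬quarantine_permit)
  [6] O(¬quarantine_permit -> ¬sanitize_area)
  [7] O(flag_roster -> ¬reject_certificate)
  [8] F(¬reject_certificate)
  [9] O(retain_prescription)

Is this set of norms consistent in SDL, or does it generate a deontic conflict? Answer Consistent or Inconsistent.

Premise 9 states O(retain_prescription) outright.
Premise 2 is O(retain_prescription -> grant_access); since O(retain_prescription), deontic closure gives O(grant_access).
The contrapositive of premise 3 (O(¬sanitize_area -> ¬grant_access)) is O(grant_access -> sanitize_area), and O(grant_access) is already established, so O(sanitize_area).
Premise 6 is O(¬quarantine_permit -> ¬sanitize_area); contrapositively O(sanitize_area -> quarantine_permit). Since O(sanitize_area) holds, K gives O(quarantine_permit).
The contrapositive of premise 5 (O(¬dim_lights -> ¬quarantine_permit)) is O(quarantine_permit -> dim_lights), and O(quarantine_permit) is already established, so O(dim_lights).
Premise 4 is O(reject_certificate -> ¬dim_lights); contrapositively O(dim_lights -> ¬reject_certificate). Since O(dim_lights) holds, K gives O(¬reject_certificate).
However, F(¬reject_certificate) at premise 8 amounts to O(reject_certificate).
We now have both O(¬reject_certificate) and O(reject_certificate) — reject_certificate is simultaneously obligatory and forbidden, violating the D-axiom.

Inconsistent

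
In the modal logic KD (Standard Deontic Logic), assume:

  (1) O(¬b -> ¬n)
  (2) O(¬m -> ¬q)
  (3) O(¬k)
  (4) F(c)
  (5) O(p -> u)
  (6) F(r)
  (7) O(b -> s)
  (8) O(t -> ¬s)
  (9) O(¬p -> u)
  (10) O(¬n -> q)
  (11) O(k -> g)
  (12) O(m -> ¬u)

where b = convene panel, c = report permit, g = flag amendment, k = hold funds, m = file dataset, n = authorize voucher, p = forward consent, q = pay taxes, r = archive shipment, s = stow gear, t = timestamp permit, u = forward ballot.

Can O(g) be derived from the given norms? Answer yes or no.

No

Premise 11 is O(k -> g), but O(k) is not derivable from the premises, so it does not yield O(g).
No other premise forces O(g). An ideal world satisfying every premise can still have g false, so O(g) is not derivable.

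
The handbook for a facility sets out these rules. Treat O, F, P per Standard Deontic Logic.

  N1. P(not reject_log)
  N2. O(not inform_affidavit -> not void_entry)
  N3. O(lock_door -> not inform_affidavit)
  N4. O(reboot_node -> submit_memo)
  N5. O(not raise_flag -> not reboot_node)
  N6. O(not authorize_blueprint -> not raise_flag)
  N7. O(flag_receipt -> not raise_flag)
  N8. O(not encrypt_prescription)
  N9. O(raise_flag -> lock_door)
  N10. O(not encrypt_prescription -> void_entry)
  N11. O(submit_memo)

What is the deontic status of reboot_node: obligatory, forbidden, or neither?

Premise 8 states O(not encrypt_prescription) outright.
Applying K to premise 10 (O(not encrypt_prescription -> void_entry)) and O(not encrypt_prescription) yields O(void_entry).
Premise 2, O(not inform_affidavit -> not void_entry), contraposes to O(void_entry -> inform_affidavit); with O(void_entry) we get O(inform_affidavit).
Premise 3 is O(lock_door -> not inform_affidavit); contrapositively O(inform_affidavit -> not lock_door). Since O(inform_affidavit) holds, K gives O(not lock_door).
Premise 9, O(raise_flag -> lock_door), contraposes to O(not lock_door -> not raise_flag); with O(not lock_door) we get O(not raise_flag).
With premise 5, O(not raise_flag -> not reboot_node), the K-axiom yields O(not reboot_node).
Premises 1, 4, 6, 7, 11 do not contribute to this derivation.
Thus O(not reboot_node), which is F(reboot_node): reboot_node is forbidden.

Forbidden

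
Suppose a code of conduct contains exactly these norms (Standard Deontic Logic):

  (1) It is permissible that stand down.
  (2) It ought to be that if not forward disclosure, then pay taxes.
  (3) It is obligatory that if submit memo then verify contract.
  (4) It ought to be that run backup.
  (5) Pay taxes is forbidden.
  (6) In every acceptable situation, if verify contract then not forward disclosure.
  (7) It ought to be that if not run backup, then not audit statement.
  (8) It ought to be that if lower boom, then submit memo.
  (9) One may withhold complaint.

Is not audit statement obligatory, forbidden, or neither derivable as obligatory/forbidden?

Neither

Premise 7 is O(¬run_backup → ¬audit_statement), but O(¬run_backup) is not derivable from the premises, so it does not yield O(¬audit_statement).
No premise or chain of K-axiom applications forces O(¬audit_statement), and none forces O(audit_statement). So ¬audit_statement is neither obligatory nor forbidden under these norms.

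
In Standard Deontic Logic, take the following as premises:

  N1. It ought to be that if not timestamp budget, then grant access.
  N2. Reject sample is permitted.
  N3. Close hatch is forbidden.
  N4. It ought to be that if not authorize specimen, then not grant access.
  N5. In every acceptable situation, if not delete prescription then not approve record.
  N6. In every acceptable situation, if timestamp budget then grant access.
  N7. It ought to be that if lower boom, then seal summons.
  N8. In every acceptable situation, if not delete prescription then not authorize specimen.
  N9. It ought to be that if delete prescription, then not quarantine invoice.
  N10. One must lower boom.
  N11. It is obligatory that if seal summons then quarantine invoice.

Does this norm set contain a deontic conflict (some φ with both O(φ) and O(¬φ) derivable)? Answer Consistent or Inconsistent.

By case analysis on timestamp_budget: premise 6 gives O(timestamp_budget → grant_access) and premise 1 gives O(¬timestamp_budget → grant_access), so O(grant_access) either way.
The contrapositive of premise 4 (O(¬authorize_specimen → ¬grant_access)) is O(grant_access → authorize_specimen), and O(grant_access) is already established, so O(authorize_specimen).
Premise 8, O(¬delete_prescription → ¬authorize_specimen), contraposes to O(authorize_specimen → delete_prescription); with O(authorize_specimen) we get O(delete_prescription).
Applying K to premise 9 (O(delete_prescription → ¬quarantine_invoice)) and O(delete_prescription) yields O(¬quarantine_invoice).
Premise 11, O(seal_summons → quarantine_invoice), contraposes to O(¬quarantine_invoice → ¬seal_summons); with O(¬quarantine_invoice) we get O(¬seal_summons).
The contrapositive of premise 7 (O(lower_boom → seal_summons)) is O(¬seal_summons → ¬lower_boom), and O(¬seal_summons) is already established, so O(¬lower_boom).
Yet premise 10 states O(lower_boom).
We now have both O(¬lower_boom) and O(lower_boom) — lower_boom is simultaneously obligatory and forbidden, violating the D-axiom.

Inconsistent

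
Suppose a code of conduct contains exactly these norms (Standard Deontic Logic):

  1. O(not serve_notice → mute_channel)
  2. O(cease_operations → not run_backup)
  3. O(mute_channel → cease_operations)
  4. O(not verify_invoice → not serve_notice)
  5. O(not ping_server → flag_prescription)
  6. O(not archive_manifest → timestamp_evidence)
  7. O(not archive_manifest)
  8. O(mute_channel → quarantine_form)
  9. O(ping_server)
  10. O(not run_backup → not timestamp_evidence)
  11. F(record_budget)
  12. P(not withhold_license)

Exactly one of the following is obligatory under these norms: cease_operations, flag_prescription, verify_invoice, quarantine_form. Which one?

Premise 7 states O(not archive_manifest) outright.
Premise 6 is O(not archive_manifest → timestamp_evidence); since O(not archive_manifest), deontic closure gives O(timestamp_evidence).
Premise 10, O(not run_backup → not timestamp_evidence), contraposes to O(timestamp_evidence → run_backup); with O(timestamp_evidence) we get O(run_backup).
The contrapositive of premise 2 (O(cease_operations → not run_backup)) is O(run_backup → not cease_operations), and O(run_backup) is already established, so O(not cease_operations).
Premise 3, O(mute_channel → cease_operations), contraposes to O(not cease_operations → not mute_channel); with O(not cease_operations) we get O(not mute_channel).
Premise 1 is O(not serve_notice → mute_channel); contrapositively O(not mute_channel → serve_notice). Since O(not mute_channel) holds, K gives O(serve_notice).
Premise 4, O(not verify_invoice → not serve_notice), contraposes to O(serve_notice → verify_invoice); with O(serve_notice) we get O(verify_invoice).
So O(verify_invoice) holds — verify_invoice is obligatory. None of the other listed options is made obligatory by any chain of premises.

verify_invoice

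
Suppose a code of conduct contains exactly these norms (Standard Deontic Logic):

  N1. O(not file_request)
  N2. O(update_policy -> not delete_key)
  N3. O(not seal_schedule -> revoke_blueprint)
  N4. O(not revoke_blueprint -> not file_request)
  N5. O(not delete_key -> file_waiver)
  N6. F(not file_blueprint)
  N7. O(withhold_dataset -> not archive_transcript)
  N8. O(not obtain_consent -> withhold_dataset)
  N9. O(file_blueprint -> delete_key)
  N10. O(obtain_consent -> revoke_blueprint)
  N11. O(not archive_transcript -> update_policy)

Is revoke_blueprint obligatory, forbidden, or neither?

F(not file_blueprint) at premise 6 means O(file_blueprint).
With premise 9, O(file_blueprint -> delete_key), the K-axiom yields O(delete_key).
Premise 2, O(update_policy -> not delete_key), contraposes to O(delete_key -> not update_policy); with O(delete_key) we get O(not update_policy).
Premise 11, O(not archive_transcript -> update_policy), contraposes to O(not update_policy -> archive_transcript); with O(not update_policy) we get O(archive_transcript).
The contrapositive of premise 7 (O(withhold_dataset -> not archive_transcript)) is O(archive_transcript -> not withhold_dataset), and O(archive_transcript) is already established, so O(not withhold_dataset).
Premise 8, O(not obtain_consent -> withhold_dataset), contraposes to O(not withhold_dataset -> obtain_consent); with O(not withhold_dataset) we get O(obtain_consent).
Premise 10 is O(obtain_consent -> revoke_blueprint); since O(obtain_consent), deontic closure gives O(revoke_blueprint).
Premises 1, 3, 4, 5 do not contribute to this derivation.
Hence revoke_blueprint is obligatory.

Obligatory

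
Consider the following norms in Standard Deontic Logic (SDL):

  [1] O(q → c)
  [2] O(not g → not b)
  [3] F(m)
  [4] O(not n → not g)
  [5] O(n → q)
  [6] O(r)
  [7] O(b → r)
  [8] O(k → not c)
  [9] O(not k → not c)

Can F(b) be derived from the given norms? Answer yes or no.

Yes

By case analysis on k: premise 8 gives O(k → not c) and premise 9 gives O(not k → not c), so O(not c) either way.
The contrapositive of premise 1 (O(q → c)) is O(not c → not q), and O(not c) is already established, so O(not q).
The contrapositive of premise 5 (O(n → q)) is O(not q → not n), and O(not q) is already established, so O(not n).
From O(not n) and premise 4, O(not n → not g), we obtain O(not g).
Applying K to premise 2 (O(not g → not b)) and O(not g) yields O(not b).
Premises 3, 6, 7 do not contribute to this derivation.
So O(not b) holds, i.e. F(b). The claim follows.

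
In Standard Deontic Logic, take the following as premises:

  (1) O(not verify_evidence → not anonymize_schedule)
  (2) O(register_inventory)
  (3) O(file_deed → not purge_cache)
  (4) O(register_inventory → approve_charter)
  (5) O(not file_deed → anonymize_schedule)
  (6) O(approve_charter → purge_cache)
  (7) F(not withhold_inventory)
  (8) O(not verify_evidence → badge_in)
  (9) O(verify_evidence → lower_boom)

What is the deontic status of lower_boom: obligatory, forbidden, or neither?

Obligatory

Premise 2 gives O(register_inventory).
From O(register_inventory) and premise 4, O(register_inventory → approve_charter), we obtain O(approve_charter).
With premise 6, O(approve_charter → purge_cache), the K-axiom yields O(purge_cache).
Premise 3 is O(file_deed → not purge_cache); contrapositively O(purge_cache → not file_deed). Since O(purge_cache) holds, K gives O(not file_deed).
Premise 5 is O(not file_deed → anonymize_schedule); since O(not file_deed), deontic closure gives O(anonymize_schedule).
The contrapositive of premise 1 (O(not verify_evidence → not anonymize_schedule)) is O(anonymize_schedule → verify_evidence), and O(anonymize_schedule) is already established, so O(verify_evidence).
Applying K to premise 9 (O(verify_evidence → lower_boom)) and O(verify_evidence) yields O(lower_boom).
Premises 7, 8 do not contribute to this derivation.
Hence lower_boom is obligatory.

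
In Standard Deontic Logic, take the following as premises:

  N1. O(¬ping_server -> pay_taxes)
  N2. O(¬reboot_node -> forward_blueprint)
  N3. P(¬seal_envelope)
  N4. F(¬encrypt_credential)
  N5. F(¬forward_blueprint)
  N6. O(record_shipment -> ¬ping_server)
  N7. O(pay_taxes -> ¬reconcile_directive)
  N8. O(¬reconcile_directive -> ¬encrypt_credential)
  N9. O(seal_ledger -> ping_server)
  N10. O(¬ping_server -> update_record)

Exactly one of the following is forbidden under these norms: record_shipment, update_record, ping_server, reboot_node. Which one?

Premise 4, F(¬encrypt_credential), is equivalent to O(encrypt_credential).
Premise 8, O(¬reconcile_directive -> ¬encrypt_credential), contraposes to O(encrypt_credential -> reconcile_directive); with O(encrypt_credential) we get O(reconcile_directive).
Premise 7 is O(pay_taxes -> ¬reconcile_directive); contrapositively O(reconcile_directive -> ¬pay_taxes). Since O(reconcile_directive) holds, K gives O(¬pay_taxes).
The contrapositive of premise 1 (O(¬ping_server -> pay_taxes)) is O(¬pay_taxes -> ping_server), and O(¬pay_taxes) is already established, so O(ping_server).
The contrapositive of premise 6 (O(record_shipment -> ¬ping_server)) is O(ping_server -> ¬record_shipment), and O(ping_server) is already established, so O(¬record_shipment).
So O(¬record_shipment) holds, i.e. record_shipment is forbidden. None of the other listed options is forbidden under the premises.

record_shipment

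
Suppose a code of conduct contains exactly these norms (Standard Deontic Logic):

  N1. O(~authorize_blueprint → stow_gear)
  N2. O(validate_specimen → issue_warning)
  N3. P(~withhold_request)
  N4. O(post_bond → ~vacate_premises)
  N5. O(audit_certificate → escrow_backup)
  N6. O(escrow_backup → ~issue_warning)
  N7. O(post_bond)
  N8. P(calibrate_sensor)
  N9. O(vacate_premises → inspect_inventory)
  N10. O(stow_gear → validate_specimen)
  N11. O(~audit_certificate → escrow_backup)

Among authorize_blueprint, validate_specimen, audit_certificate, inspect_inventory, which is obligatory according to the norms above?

By case analysis on ~audit_certificate: premise 11 gives O(~audit_certificate → escrow_backup) and premise 5 gives O(audit_certificate → escrow_backup), so O(escrow_backup) either way.
Applying K to premise 6 (O(escrow_backup → ~issue_warning)) and O(escrow_backup) yields O(~issue_warning).
Premise 2, O(validate_specimen → issue_warning), contraposes to O(~issue_warning → ~validate_specimen); with O(~issue_warning) we get O(~validate_specimen).
The contrapositive of premise 10 (O(stow_gear → validate_specimen)) is O(~validate_specimen → ~stow_gear), and O(~validate_specimen) is already established, so O(~stow_gear).
Premise 1, O(~authorize_blueprint → stow_gear), contraposes to O(~stow_gear → authorize_blueprint); with O(~stow_gear) we get O(authorize_blueprint).
So O(authorize_blueprint) holds — authorize_blueprint is obligatory. None of the other listed options is made obligatory by any chain of premises.

authorize_blueprint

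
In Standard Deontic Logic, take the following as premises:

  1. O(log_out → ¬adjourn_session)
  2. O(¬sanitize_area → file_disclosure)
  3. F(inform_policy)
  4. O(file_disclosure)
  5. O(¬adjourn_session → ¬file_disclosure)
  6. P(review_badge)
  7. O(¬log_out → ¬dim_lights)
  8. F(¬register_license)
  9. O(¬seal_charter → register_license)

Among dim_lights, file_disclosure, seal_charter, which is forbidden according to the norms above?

Premise 4 gives O(file_disclosure).
Premise 5, O(¬adjourn_session → ¬file_disclosure), contraposes to O(file_disclosure → adjourn_session); with O(file_disclosure) we get O(adjourn_session).
Premise 1, O(log_out → ¬adjourn_session), contraposes to O(adjourn_session → ¬log_out); with O(adjourn_session) we get O(¬log_out).
Applying K to premise 7 (O(¬log_out → ¬dim_lights)) and O(¬log_out) yields O(¬dim_lights).
So O(¬dim_lights) holds, i.e. dim_lights is forbidden. None of the other listed options is forbidden under the premises.

dim_lights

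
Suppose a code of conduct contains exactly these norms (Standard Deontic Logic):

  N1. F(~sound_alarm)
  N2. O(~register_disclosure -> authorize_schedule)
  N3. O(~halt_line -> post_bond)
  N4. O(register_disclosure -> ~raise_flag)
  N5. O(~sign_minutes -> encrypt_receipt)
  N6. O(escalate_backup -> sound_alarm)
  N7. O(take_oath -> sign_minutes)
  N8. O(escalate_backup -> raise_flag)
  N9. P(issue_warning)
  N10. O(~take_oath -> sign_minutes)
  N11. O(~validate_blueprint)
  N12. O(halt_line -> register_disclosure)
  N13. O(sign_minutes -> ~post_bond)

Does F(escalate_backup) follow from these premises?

Yes

Premises 7 and 10 are O(take_oath -> sign_minutes) and O(~take_oath -> sign_minutes); every ideal world satisfies take_oath or ~take_oath, so in either case sign_minutes holds — hence O(sign_minutes).
From O(sign_minutes) and premise 13, O(sign_minutes -> ~post_bond), we obtain O(~post_bond).
The contrapositive of premise 3 (O(~halt_line -> post_bond)) is O(~post_bond -> halt_line), and O(~post_bond) is already established, so O(halt_line).
Applying K to premise 12 (O(halt_line -> register_disclosure)) and O(halt_line) yields O(register_disclosure).
Premise 4 is O(register_disclosure -> ~raise_flag); since O(register_disclosure), deontic closure gives O(~raise_flag).
Premise 8 is O(escalate_backup -> raise_flag); contrapositively O(~raise_flag -> ~escalate_backup). Since O(~raise_flag) holds, K gives O(~escalate_backup).
Premises 1, 2, 5, 6, 9, 11 do not contribute to this derivation.
So O(~escalate_backup) holds, i.e. F(escalate_backup). The claim follows.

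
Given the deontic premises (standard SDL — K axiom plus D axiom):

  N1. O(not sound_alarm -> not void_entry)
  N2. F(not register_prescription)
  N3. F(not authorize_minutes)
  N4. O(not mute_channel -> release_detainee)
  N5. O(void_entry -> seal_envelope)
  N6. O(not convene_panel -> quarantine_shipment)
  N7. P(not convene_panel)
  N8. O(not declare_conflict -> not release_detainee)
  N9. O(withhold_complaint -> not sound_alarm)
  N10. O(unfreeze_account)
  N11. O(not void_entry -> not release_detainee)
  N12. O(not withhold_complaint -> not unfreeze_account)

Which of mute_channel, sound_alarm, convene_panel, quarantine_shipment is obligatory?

mute_channel

From premise 10 we have O(unfreeze_account).
The contrapositive of premise 12 (O(not withhold_complaint -> not unfreeze_account)) is O(unfreeze_account -> withhold_complaint), and O(unfreeze_account) is already established, so O(withhold_complaint).
From O(withhold_complaint) and premise 9, O(withhold_complaint -> not sound_alarm), we obtain O(not sound_alarm).
Applying K to premise 1 (O(not sound_alarm -> not void_entry)) and O(not sound_alarm) yields O(not void_entry).
Applying K to premise 11 (O(not void_entry -> not release_detainee)) and O(not void_entry) yields O(not release_detainee).
The contrapositive of premise 4 (O(not mute_channel -> release_detainee)) is O(not release_detainee -> mute_channel), and O(not release_detainee) is already established, so O(mute_channel).
So O(mute_channel) holds — mute_channel is obligatory. None of the other listed options is made obligatory by any chain of premises.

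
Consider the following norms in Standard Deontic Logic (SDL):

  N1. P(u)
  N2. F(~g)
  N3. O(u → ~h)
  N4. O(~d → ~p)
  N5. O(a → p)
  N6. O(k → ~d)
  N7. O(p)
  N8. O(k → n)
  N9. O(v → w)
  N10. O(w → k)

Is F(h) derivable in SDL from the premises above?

No

Premise 3 is O(u → ~h), but O(u) is not derivable from the premises (the permission P(u) asserts only ~O(~u), not O(u)), so it does not yield O(~h).
No other premise forces O(~h). An ideal world satisfying every premise can still have h true, so F(h) is not derivable.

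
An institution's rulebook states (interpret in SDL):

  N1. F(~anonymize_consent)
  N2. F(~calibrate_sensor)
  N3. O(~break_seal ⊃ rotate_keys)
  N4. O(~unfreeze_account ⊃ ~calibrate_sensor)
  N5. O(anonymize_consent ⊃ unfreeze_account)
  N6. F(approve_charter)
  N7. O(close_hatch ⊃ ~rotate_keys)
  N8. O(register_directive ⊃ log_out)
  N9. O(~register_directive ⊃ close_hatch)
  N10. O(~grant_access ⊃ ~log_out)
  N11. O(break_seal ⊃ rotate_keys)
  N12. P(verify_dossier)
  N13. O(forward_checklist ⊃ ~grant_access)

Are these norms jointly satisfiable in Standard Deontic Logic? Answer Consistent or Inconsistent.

Premise 4 is O(~unfreeze_account ⊃ ~calibrate_sensor), but O(~unfreeze_account) is not derivable from the premises, so it does not yield O(~calibrate_sensor).
So O(~calibrate_sensor) is not derivable, and the apparent clash with O(calibrate_sensor) does not arise.
A world satisfying every obligation exists (e.g. anonymize_consent=true, approve_charter=false, break_seal=false, calibrate_sensor=true, close_hatch=false, forward_checklist=false, grant_access=true, log_out=true, register_directive=true, rotate_keys=true, unfreeze_account=true, verify_dossier=false); no atom is both obligatory and forbidden, so the set is consistent.

Consistent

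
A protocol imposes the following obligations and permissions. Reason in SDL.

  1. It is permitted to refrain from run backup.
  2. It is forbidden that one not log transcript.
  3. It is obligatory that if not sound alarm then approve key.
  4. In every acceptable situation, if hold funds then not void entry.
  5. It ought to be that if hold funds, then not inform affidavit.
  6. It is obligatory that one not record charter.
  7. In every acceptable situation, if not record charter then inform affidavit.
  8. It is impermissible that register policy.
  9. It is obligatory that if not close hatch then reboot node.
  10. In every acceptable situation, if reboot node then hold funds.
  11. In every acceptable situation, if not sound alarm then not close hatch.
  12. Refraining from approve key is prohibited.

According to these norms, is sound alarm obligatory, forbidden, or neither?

Obligatory

From premise 6 we have O(¬record_charter).
With premise 7, O(¬record_charter → inform_affidavit), the K-axiom yields O(inform_affidavit).
Premise 5, O(hold_funds → ¬inform_affidavit), contraposes to O(inform_affidavit → ¬hold_funds); with O(inform_affidavit) we get O(¬hold_funds).
Premise 10 is O(reboot_node → hold_funds); contrapositively O(¬hold_funds → ¬reboot_node). Since O(¬hold_funds) holds, K gives O(¬reboot_node).
Premise 9 is O(¬close_hatch → reboot_node); contrapositively O(¬reboot_node → close_hatch). Since O(¬reboot_node) holds, K gives O(close_hatch).
The contrapositive of premise 11 (O(¬sound_alarm → ¬close_hatch)) is O(close_hatch → sound_alarm), and O(close_hatch) is already established, so O(sound_alarm).
Premises 1, 2, 3, 4, 8, 12 do not contribute to this derivation.
Hence sound_alarm is obligatory.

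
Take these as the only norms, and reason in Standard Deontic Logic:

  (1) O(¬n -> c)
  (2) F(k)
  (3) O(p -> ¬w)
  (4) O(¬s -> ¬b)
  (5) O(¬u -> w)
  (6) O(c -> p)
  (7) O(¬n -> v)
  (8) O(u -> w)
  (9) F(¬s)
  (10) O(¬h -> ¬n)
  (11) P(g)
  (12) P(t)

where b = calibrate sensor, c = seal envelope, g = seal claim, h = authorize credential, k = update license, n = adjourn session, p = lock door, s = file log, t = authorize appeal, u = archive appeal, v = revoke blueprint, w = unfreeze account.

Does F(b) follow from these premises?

Premise 4 is O(¬s -> ¬b), but O(¬s) is not derivable from the premises, so it does not yield O(¬b).
No other premise forces O(¬b). An ideal world satisfying every premise can still have b true, so F(b) is not derivable.

No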